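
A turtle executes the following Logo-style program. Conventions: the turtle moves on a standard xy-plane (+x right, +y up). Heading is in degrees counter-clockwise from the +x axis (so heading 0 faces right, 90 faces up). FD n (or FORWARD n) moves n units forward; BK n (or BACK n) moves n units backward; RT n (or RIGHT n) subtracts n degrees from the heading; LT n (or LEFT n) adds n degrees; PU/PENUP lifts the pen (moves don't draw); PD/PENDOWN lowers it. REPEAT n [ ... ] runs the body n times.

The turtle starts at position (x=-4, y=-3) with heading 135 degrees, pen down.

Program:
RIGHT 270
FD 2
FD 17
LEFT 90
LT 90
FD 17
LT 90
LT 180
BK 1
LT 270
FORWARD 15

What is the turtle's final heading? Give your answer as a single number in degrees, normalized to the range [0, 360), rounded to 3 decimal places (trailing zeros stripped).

Answer: 225

Derivation:
Executing turtle program step by step:
Start: pos=(-4,-3), heading=135, pen down
RT 270: heading 135 -> 225
FD 2: (-4,-3) -> (-5.414,-4.414) [heading=225, draw]
FD 17: (-5.414,-4.414) -> (-17.435,-16.435) [heading=225, draw]
LT 90: heading 225 -> 315
LT 90: heading 315 -> 45
FD 17: (-17.435,-16.435) -> (-5.414,-4.414) [heading=45, draw]
LT 90: heading 45 -> 135
LT 180: heading 135 -> 315
BK 1: (-5.414,-4.414) -> (-6.121,-3.707) [heading=315, draw]
LT 270: heading 315 -> 225
FD 15: (-6.121,-3.707) -> (-16.728,-14.314) [heading=225, draw]
Final: pos=(-16.728,-14.314), heading=225, 5 segment(s) drawn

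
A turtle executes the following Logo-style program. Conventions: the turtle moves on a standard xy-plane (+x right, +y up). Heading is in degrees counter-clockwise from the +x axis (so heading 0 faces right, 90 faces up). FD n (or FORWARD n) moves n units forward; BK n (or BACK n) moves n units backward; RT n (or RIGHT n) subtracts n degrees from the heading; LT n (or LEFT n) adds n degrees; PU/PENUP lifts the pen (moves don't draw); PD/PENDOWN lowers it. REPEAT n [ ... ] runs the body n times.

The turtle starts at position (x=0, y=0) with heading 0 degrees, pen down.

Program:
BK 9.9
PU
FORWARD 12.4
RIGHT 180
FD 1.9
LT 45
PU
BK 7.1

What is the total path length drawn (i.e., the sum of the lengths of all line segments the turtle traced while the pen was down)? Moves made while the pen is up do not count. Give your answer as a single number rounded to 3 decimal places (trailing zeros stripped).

Answer: 9.9

Derivation:
Executing turtle program step by step:
Start: pos=(0,0), heading=0, pen down
BK 9.9: (0,0) -> (-9.9,0) [heading=0, draw]
PU: pen up
FD 12.4: (-9.9,0) -> (2.5,0) [heading=0, move]
RT 180: heading 0 -> 180
FD 1.9: (2.5,0) -> (0.6,0) [heading=180, move]
LT 45: heading 180 -> 225
PU: pen up
BK 7.1: (0.6,0) -> (5.62,5.02) [heading=225, move]
Final: pos=(5.62,5.02), heading=225, 1 segment(s) drawn

Segment lengths:
  seg 1: (0,0) -> (-9.9,0), length = 9.9
Total = 9.9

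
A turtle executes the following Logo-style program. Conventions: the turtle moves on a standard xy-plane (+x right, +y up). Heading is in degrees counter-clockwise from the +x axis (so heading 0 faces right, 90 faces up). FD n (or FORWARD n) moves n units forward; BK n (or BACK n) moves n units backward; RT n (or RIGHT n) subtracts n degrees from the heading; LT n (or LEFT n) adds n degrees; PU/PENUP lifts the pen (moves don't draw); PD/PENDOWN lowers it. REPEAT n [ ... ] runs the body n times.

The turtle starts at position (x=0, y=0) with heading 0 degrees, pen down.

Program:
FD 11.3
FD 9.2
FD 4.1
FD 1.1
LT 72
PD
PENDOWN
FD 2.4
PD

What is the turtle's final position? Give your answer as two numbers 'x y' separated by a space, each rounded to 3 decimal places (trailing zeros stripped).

Executing turtle program step by step:
Start: pos=(0,0), heading=0, pen down
FD 11.3: (0,0) -> (11.3,0) [heading=0, draw]
FD 9.2: (11.3,0) -> (20.5,0) [heading=0, draw]
FD 4.1: (20.5,0) -> (24.6,0) [heading=0, draw]
FD 1.1: (24.6,0) -> (25.7,0) [heading=0, draw]
LT 72: heading 0 -> 72
PD: pen down
PD: pen down
FD 2.4: (25.7,0) -> (26.442,2.283) [heading=72, draw]
PD: pen down
Final: pos=(26.442,2.283), heading=72, 5 segment(s) drawn

Answer: 26.442 2.283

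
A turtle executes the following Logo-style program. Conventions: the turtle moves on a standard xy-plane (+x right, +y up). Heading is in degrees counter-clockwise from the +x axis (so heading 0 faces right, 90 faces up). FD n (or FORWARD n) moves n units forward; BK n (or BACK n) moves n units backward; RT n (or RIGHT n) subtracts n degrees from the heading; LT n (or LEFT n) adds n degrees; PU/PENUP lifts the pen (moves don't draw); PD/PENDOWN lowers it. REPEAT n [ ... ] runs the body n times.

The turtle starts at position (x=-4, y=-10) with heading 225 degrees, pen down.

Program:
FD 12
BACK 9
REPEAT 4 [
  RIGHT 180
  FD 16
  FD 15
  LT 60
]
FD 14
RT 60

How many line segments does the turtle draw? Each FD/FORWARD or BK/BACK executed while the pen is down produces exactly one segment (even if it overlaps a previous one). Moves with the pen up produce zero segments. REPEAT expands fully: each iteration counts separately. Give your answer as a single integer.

Executing turtle program step by step:
Start: pos=(-4,-10), heading=225, pen down
FD 12: (-4,-10) -> (-12.485,-18.485) [heading=225, draw]
BK 9: (-12.485,-18.485) -> (-6.121,-12.121) [heading=225, draw]
REPEAT 4 [
  -- iteration 1/4 --
  RT 180: heading 225 -> 45
  FD 16: (-6.121,-12.121) -> (5.192,-0.808) [heading=45, draw]
  FD 15: (5.192,-0.808) -> (15.799,9.799) [heading=45, draw]
  LT 60: heading 45 -> 105
  -- iteration 2/4 --
  RT 180: heading 105 -> 285
  FD 16: (15.799,9.799) -> (19.94,-5.656) [heading=285, draw]
  FD 15: (19.94,-5.656) -> (23.822,-20.145) [heading=285, draw]
  LT 60: heading 285 -> 345
  -- iteration 3/4 --
  RT 180: heading 345 -> 165
  FD 16: (23.822,-20.145) -> (8.368,-16.004) [heading=165, draw]
  FD 15: (8.368,-16.004) -> (-6.121,-12.121) [heading=165, draw]
  LT 60: heading 165 -> 225
  -- iteration 4/4 --
  RT 180: heading 225 -> 45
  FD 16: (-6.121,-12.121) -> (5.192,-0.808) [heading=45, draw]
  FD 15: (5.192,-0.808) -> (15.799,9.799) [heading=45, draw]
  LT 60: heading 45 -> 105
]
FD 14: (15.799,9.799) -> (12.176,23.322) [heading=105, draw]
RT 60: heading 105 -> 45
Final: pos=(12.176,23.322), heading=45, 11 segment(s) drawn
Segments drawn: 11

Answer: 11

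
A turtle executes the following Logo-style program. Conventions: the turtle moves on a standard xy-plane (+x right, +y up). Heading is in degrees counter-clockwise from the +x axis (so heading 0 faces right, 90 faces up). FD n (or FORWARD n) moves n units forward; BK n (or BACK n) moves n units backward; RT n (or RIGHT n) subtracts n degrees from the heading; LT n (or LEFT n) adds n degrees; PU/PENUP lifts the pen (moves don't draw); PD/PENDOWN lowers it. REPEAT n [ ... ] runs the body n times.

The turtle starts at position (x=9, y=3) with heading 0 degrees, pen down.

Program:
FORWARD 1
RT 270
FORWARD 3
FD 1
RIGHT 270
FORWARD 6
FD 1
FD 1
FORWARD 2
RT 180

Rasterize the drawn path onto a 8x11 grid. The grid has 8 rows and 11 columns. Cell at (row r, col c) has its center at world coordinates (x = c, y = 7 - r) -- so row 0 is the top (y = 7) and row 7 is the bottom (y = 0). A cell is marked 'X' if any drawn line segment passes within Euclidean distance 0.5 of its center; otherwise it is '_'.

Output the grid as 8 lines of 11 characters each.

Answer: XXXXXXXXXXX
__________X
__________X
__________X
_________XX
___________
___________
___________

Derivation:
Segment 0: (9,3) -> (10,3)
Segment 1: (10,3) -> (10,6)
Segment 2: (10,6) -> (10,7)
Segment 3: (10,7) -> (4,7)
Segment 4: (4,7) -> (3,7)
Segment 5: (3,7) -> (2,7)
Segment 6: (2,7) -> (0,7)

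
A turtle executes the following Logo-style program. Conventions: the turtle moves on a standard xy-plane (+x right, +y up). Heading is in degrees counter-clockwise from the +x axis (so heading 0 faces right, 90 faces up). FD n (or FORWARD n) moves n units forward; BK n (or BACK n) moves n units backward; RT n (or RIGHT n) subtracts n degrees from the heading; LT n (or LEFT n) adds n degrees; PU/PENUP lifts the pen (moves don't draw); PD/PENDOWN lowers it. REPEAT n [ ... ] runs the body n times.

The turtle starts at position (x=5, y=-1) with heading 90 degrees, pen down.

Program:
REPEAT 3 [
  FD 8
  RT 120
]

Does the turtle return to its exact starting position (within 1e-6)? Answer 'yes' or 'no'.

Executing turtle program step by step:
Start: pos=(5,-1), heading=90, pen down
REPEAT 3 [
  -- iteration 1/3 --
  FD 8: (5,-1) -> (5,7) [heading=90, draw]
  RT 120: heading 90 -> 330
  -- iteration 2/3 --
  FD 8: (5,7) -> (11.928,3) [heading=330, draw]
  RT 120: heading 330 -> 210
  -- iteration 3/3 --
  FD 8: (11.928,3) -> (5,-1) [heading=210, draw]
  RT 120: heading 210 -> 90
]
Final: pos=(5,-1), heading=90, 3 segment(s) drawn

Start position: (5, -1)
Final position: (5, -1)
Distance = 0; < 1e-6 -> CLOSED

Answer: yes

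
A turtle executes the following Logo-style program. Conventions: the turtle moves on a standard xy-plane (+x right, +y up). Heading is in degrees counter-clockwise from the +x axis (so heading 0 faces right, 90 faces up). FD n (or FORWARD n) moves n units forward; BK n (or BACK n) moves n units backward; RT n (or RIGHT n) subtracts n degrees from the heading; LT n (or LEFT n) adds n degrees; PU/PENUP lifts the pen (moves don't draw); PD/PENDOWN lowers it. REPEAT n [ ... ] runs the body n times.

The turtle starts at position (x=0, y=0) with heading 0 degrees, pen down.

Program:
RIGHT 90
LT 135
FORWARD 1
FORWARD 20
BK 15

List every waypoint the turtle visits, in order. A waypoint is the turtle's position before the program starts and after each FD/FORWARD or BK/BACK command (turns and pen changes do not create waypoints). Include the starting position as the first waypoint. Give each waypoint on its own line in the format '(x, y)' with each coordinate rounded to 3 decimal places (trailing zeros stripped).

Answer: (0, 0)
(0.707, 0.707)
(14.849, 14.849)
(4.243, 4.243)

Derivation:
Executing turtle program step by step:
Start: pos=(0,0), heading=0, pen down
RT 90: heading 0 -> 270
LT 135: heading 270 -> 45
FD 1: (0,0) -> (0.707,0.707) [heading=45, draw]
FD 20: (0.707,0.707) -> (14.849,14.849) [heading=45, draw]
BK 15: (14.849,14.849) -> (4.243,4.243) [heading=45, draw]
Final: pos=(4.243,4.243), heading=45, 3 segment(s) drawn
Waypoints (4 total):
(0, 0)
(0.707, 0.707)
(14.849, 14.849)
(4.243, 4.243)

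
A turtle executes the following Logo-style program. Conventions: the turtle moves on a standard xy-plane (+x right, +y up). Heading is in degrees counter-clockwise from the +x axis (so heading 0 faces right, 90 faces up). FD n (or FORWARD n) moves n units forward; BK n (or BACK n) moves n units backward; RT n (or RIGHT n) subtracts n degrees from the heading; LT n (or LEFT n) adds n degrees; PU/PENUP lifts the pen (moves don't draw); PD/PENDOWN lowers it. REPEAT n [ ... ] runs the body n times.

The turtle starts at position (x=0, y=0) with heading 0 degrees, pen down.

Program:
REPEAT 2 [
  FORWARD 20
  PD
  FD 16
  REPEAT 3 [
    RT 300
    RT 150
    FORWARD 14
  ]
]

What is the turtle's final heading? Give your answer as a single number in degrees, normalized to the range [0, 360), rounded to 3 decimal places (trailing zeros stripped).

Answer: 180

Derivation:
Executing turtle program step by step:
Start: pos=(0,0), heading=0, pen down
REPEAT 2 [
  -- iteration 1/2 --
  FD 20: (0,0) -> (20,0) [heading=0, draw]
  PD: pen down
  FD 16: (20,0) -> (36,0) [heading=0, draw]
  REPEAT 3 [
    -- iteration 1/3 --
    RT 300: heading 0 -> 60
    RT 150: heading 60 -> 270
    FD 14: (36,0) -> (36,-14) [heading=270, draw]
    -- iteration 2/3 --
    RT 300: heading 270 -> 330
    RT 150: heading 330 -> 180
    FD 14: (36,-14) -> (22,-14) [heading=180, draw]
    -- iteration 3/3 --
    RT 300: heading 180 -> 240
    RT 150: heading 240 -> 90
    FD 14: (22,-14) -> (22,0) [heading=90, draw]
  ]
  -- iteration 2/2 --
  FD 20: (22,0) -> (22,20) [heading=90, draw]
  PD: pen down
  FD 16: (22,20) -> (22,36) [heading=90, draw]
  REPEAT 3 [
    -- iteration 1/3 --
    RT 300: heading 90 -> 150
    RT 150: heading 150 -> 0
    FD 14: (22,36) -> (36,36) [heading=0, draw]
    -- iteration 2/3 --
    RT 300: heading 0 -> 60
    RT 150: heading 60 -> 270
    FD 14: (36,36) -> (36,22) [heading=270, draw]
    -- iteration 3/3 --
    RT 300: heading 270 -> 330
    RT 150: heading 330 -> 180
    FD 14: (36,22) -> (22,22) [heading=180, draw]
  ]
]
Final: pos=(22,22), heading=180, 10 segment(s) drawn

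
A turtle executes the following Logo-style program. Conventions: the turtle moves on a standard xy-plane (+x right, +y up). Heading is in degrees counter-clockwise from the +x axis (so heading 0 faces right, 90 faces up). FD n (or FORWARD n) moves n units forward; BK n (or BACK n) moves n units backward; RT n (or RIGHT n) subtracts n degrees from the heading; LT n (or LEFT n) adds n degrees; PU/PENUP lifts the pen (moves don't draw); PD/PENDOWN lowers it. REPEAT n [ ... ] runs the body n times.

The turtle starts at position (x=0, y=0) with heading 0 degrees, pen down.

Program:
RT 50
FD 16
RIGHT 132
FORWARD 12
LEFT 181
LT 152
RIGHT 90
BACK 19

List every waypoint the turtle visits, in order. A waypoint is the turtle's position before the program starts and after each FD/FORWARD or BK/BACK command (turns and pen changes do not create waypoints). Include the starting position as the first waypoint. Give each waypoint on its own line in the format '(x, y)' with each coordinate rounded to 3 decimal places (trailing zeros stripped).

Executing turtle program step by step:
Start: pos=(0,0), heading=0, pen down
RT 50: heading 0 -> 310
FD 16: (0,0) -> (10.285,-12.257) [heading=310, draw]
RT 132: heading 310 -> 178
FD 12: (10.285,-12.257) -> (-1.708,-11.838) [heading=178, draw]
LT 181: heading 178 -> 359
LT 152: heading 359 -> 151
RT 90: heading 151 -> 61
BK 19: (-1.708,-11.838) -> (-10.919,-28.456) [heading=61, draw]
Final: pos=(-10.919,-28.456), heading=61, 3 segment(s) drawn
Waypoints (4 total):
(0, 0)
(10.285, -12.257)
(-1.708, -11.838)
(-10.919, -28.456)

Answer: (0, 0)
(10.285, -12.257)
(-1.708, -11.838)
(-10.919, -28.456)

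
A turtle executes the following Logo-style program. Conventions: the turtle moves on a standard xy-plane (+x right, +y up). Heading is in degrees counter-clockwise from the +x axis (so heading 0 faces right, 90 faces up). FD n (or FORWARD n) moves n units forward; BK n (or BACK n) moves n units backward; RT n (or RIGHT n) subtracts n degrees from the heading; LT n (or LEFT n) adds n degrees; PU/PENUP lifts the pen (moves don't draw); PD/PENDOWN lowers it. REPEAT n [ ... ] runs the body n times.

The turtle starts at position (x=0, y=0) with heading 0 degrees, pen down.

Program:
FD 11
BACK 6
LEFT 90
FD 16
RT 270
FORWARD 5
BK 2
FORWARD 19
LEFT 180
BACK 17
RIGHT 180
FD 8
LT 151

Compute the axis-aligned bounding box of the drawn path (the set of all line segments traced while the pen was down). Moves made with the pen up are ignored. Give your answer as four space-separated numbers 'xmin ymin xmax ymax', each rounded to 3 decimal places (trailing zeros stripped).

Answer: -42 0 11 16

Derivation:
Executing turtle program step by step:
Start: pos=(0,0), heading=0, pen down
FD 11: (0,0) -> (11,0) [heading=0, draw]
BK 6: (11,0) -> (5,0) [heading=0, draw]
LT 90: heading 0 -> 90
FD 16: (5,0) -> (5,16) [heading=90, draw]
RT 270: heading 90 -> 180
FD 5: (5,16) -> (0,16) [heading=180, draw]
BK 2: (0,16) -> (2,16) [heading=180, draw]
FD 19: (2,16) -> (-17,16) [heading=180, draw]
LT 180: heading 180 -> 0
BK 17: (-17,16) -> (-34,16) [heading=0, draw]
RT 180: heading 0 -> 180
FD 8: (-34,16) -> (-42,16) [heading=180, draw]
LT 151: heading 180 -> 331
Final: pos=(-42,16), heading=331, 8 segment(s) drawn

Segment endpoints: x in {-42, -34, -17, 0, 0, 2, 5, 5, 11}, y in {0, 16, 16, 16}
xmin=-42, ymin=0, xmax=11, ymax=16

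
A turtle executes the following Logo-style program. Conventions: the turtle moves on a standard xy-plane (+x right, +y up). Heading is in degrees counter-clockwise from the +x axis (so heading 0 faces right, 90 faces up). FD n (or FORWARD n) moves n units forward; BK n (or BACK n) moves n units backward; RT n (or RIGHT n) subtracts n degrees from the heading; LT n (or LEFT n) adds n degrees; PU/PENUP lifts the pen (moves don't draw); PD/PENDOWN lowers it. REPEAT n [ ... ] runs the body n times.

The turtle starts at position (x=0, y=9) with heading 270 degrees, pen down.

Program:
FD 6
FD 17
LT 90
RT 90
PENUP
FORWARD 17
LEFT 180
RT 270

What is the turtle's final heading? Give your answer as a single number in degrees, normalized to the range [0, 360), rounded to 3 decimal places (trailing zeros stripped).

Answer: 180

Derivation:
Executing turtle program step by step:
Start: pos=(0,9), heading=270, pen down
FD 6: (0,9) -> (0,3) [heading=270, draw]
FD 17: (0,3) -> (0,-14) [heading=270, draw]
LT 90: heading 270 -> 0
RT 90: heading 0 -> 270
PU: pen up
FD 17: (0,-14) -> (0,-31) [heading=270, move]
LT 180: heading 270 -> 90
RT 270: heading 90 -> 180
Final: pos=(0,-31), heading=180, 2 segment(s) drawn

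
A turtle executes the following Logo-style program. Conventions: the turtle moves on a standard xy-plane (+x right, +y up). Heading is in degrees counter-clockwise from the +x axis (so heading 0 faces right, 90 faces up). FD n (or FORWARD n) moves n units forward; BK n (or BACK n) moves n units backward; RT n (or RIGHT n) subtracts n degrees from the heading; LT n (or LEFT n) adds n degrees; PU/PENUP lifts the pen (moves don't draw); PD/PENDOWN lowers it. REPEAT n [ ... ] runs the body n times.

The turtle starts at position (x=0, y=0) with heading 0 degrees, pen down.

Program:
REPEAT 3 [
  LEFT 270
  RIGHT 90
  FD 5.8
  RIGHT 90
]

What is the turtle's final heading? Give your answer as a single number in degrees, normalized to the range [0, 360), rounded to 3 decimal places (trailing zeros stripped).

Answer: 270

Derivation:
Executing turtle program step by step:
Start: pos=(0,0), heading=0, pen down
REPEAT 3 [
  -- iteration 1/3 --
  LT 270: heading 0 -> 270
  RT 90: heading 270 -> 180
  FD 5.8: (0,0) -> (-5.8,0) [heading=180, draw]
  RT 90: heading 180 -> 90
  -- iteration 2/3 --
  LT 270: heading 90 -> 0
  RT 90: heading 0 -> 270
  FD 5.8: (-5.8,0) -> (-5.8,-5.8) [heading=270, draw]
  RT 90: heading 270 -> 180
  -- iteration 3/3 --
  LT 270: heading 180 -> 90
  RT 90: heading 90 -> 0
  FD 5.8: (-5.8,-5.8) -> (0,-5.8) [heading=0, draw]
  RT 90: heading 0 -> 270
]
Final: pos=(0,-5.8), heading=270, 3 segment(s) drawn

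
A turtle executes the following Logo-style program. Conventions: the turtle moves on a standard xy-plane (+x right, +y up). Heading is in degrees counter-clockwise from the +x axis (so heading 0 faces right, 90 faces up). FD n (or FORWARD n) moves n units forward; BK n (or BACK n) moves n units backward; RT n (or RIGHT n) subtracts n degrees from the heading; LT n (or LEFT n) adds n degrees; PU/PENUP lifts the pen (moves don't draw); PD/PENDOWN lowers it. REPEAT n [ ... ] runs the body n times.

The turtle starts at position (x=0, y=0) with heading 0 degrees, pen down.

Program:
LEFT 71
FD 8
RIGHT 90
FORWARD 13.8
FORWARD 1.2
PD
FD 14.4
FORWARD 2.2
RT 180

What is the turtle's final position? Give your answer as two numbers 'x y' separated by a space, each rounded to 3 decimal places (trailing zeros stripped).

Answer: 32.483 -2.724

Derivation:
Executing turtle program step by step:
Start: pos=(0,0), heading=0, pen down
LT 71: heading 0 -> 71
FD 8: (0,0) -> (2.605,7.564) [heading=71, draw]
RT 90: heading 71 -> 341
FD 13.8: (2.605,7.564) -> (15.653,3.071) [heading=341, draw]
FD 1.2: (15.653,3.071) -> (16.787,2.681) [heading=341, draw]
PD: pen down
FD 14.4: (16.787,2.681) -> (30.403,-2.008) [heading=341, draw]
FD 2.2: (30.403,-2.008) -> (32.483,-2.724) [heading=341, draw]
RT 180: heading 341 -> 161
Final: pos=(32.483,-2.724), heading=161, 5 segment(s) drawn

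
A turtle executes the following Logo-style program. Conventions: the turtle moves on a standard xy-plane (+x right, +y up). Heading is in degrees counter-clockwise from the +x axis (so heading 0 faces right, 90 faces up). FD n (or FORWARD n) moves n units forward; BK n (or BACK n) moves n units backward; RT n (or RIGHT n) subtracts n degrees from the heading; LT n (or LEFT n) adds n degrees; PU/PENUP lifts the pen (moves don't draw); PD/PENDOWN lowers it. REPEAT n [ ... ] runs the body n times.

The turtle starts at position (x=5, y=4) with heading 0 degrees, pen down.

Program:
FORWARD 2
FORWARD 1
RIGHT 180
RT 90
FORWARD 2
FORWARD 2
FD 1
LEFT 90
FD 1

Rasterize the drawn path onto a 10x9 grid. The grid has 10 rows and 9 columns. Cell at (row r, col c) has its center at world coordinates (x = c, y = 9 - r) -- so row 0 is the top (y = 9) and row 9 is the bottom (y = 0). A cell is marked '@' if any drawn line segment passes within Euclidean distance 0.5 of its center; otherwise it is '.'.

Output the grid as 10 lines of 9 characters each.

Answer: .......@@
........@
........@
........@
........@
.....@@@@
.........
.........
.........
.........

Derivation:
Segment 0: (5,4) -> (7,4)
Segment 1: (7,4) -> (8,4)
Segment 2: (8,4) -> (8,6)
Segment 3: (8,6) -> (8,8)
Segment 4: (8,8) -> (8,9)
Segment 5: (8,9) -> (7,9)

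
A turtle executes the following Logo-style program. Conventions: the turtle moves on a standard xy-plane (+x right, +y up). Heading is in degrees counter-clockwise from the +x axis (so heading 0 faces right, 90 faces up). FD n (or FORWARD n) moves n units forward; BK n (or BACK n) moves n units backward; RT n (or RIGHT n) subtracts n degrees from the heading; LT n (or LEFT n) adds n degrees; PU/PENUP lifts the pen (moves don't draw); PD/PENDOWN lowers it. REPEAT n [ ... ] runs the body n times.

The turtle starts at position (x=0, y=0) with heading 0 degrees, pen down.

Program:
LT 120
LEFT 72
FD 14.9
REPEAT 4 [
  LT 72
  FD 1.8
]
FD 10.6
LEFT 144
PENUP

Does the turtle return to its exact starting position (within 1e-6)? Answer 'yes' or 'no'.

Executing turtle program step by step:
Start: pos=(0,0), heading=0, pen down
LT 120: heading 0 -> 120
LT 72: heading 120 -> 192
FD 14.9: (0,0) -> (-14.574,-3.098) [heading=192, draw]
REPEAT 4 [
  -- iteration 1/4 --
  LT 72: heading 192 -> 264
  FD 1.8: (-14.574,-3.098) -> (-14.763,-4.888) [heading=264, draw]
  -- iteration 2/4 --
  LT 72: heading 264 -> 336
  FD 1.8: (-14.763,-4.888) -> (-13.118,-5.62) [heading=336, draw]
  -- iteration 3/4 --
  LT 72: heading 336 -> 48
  FD 1.8: (-13.118,-5.62) -> (-11.914,-4.282) [heading=48, draw]
  -- iteration 4/4 --
  LT 72: heading 48 -> 120
  FD 1.8: (-11.914,-4.282) -> (-12.814,-2.724) [heading=120, draw]
]
FD 10.6: (-12.814,-2.724) -> (-18.114,6.456) [heading=120, draw]
LT 144: heading 120 -> 264
PU: pen up
Final: pos=(-18.114,6.456), heading=264, 6 segment(s) drawn

Start position: (0, 0)
Final position: (-18.114, 6.456)
Distance = 19.23; >= 1e-6 -> NOT closed

Answer: no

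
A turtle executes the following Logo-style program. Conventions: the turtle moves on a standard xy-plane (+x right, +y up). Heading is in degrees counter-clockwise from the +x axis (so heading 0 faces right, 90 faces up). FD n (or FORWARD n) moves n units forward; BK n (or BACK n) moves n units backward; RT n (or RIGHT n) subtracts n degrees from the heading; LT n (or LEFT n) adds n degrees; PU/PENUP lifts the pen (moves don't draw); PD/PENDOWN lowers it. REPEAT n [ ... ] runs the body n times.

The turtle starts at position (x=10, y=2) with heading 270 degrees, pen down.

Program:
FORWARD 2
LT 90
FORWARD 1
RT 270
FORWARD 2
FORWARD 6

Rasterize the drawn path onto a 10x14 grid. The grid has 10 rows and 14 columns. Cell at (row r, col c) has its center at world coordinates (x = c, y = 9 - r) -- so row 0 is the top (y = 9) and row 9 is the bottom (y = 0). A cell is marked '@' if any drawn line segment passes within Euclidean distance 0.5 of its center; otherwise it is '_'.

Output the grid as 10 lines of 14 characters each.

Answer: ______________
___________@__
___________@__
___________@__
___________@__
___________@__
___________@__
__________@@__
__________@@__
__________@@__

Derivation:
Segment 0: (10,2) -> (10,0)
Segment 1: (10,0) -> (11,-0)
Segment 2: (11,-0) -> (11,2)
Segment 3: (11,2) -> (11,8)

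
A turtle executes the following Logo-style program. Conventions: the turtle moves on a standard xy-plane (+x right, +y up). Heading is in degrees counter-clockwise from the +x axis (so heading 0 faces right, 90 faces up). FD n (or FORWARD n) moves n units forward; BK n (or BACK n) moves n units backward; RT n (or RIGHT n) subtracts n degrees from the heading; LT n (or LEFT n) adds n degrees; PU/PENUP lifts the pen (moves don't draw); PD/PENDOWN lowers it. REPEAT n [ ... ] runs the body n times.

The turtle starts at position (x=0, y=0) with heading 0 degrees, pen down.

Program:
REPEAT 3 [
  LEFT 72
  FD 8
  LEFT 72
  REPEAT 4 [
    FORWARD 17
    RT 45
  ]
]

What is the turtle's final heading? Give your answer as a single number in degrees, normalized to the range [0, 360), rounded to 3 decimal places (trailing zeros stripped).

Executing turtle program step by step:
Start: pos=(0,0), heading=0, pen down
REPEAT 3 [
  -- iteration 1/3 --
  LT 72: heading 0 -> 72
  FD 8: (0,0) -> (2.472,7.608) [heading=72, draw]
  LT 72: heading 72 -> 144
  REPEAT 4 [
    -- iteration 1/4 --
    FD 17: (2.472,7.608) -> (-11.281,17.601) [heading=144, draw]
    RT 45: heading 144 -> 99
    -- iteration 2/4 --
    FD 17: (-11.281,17.601) -> (-13.941,34.392) [heading=99, draw]
    RT 45: heading 99 -> 54
    -- iteration 3/4 --
    FD 17: (-13.941,34.392) -> (-3.948,48.145) [heading=54, draw]
    RT 45: heading 54 -> 9
    -- iteration 4/4 --
    FD 17: (-3.948,48.145) -> (12.843,50.804) [heading=9, draw]
    RT 45: heading 9 -> 324
  ]
  -- iteration 2/3 --
  LT 72: heading 324 -> 36
  FD 8: (12.843,50.804) -> (19.315,55.506) [heading=36, draw]
  LT 72: heading 36 -> 108
  REPEAT 4 [
    -- iteration 1/4 --
    FD 17: (19.315,55.506) -> (14.061,71.674) [heading=108, draw]
    RT 45: heading 108 -> 63
    -- iteration 2/4 --
    FD 17: (14.061,71.674) -> (21.779,86.822) [heading=63, draw]
    RT 45: heading 63 -> 18
    -- iteration 3/4 --
    FD 17: (21.779,86.822) -> (37.947,92.075) [heading=18, draw]
    RT 45: heading 18 -> 333
    -- iteration 4/4 --
    FD 17: (37.947,92.075) -> (53.094,84.357) [heading=333, draw]
    RT 45: heading 333 -> 288
  ]
  -- iteration 3/3 --
  LT 72: heading 288 -> 0
  FD 8: (53.094,84.357) -> (61.094,84.357) [heading=0, draw]
  LT 72: heading 0 -> 72
  REPEAT 4 [
    -- iteration 1/4 --
    FD 17: (61.094,84.357) -> (66.348,100.525) [heading=72, draw]
    RT 45: heading 72 -> 27
    -- iteration 2/4 --
    FD 17: (66.348,100.525) -> (81.495,108.243) [heading=27, draw]
    RT 45: heading 27 -> 342
    -- iteration 3/4 --
    FD 17: (81.495,108.243) -> (97.663,102.989) [heading=342, draw]
    RT 45: heading 342 -> 297
    -- iteration 4/4 --
    FD 17: (97.663,102.989) -> (105.38,87.842) [heading=297, draw]
    RT 45: heading 297 -> 252
  ]
]
Final: pos=(105.38,87.842), heading=252, 15 segment(s) drawn

Answer: 252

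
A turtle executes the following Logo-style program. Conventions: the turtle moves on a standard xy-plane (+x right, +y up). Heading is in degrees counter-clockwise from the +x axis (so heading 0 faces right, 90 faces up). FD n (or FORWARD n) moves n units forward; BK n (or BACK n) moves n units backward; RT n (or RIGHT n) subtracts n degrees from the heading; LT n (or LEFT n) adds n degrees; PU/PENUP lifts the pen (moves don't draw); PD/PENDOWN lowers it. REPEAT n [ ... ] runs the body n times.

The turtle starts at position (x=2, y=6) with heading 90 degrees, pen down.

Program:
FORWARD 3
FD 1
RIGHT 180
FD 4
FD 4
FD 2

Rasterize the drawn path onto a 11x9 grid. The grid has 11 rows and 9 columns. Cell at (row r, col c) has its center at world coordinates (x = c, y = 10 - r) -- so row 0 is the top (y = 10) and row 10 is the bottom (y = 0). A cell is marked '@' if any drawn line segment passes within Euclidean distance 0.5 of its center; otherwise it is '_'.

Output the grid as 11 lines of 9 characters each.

Answer: __@______
__@______
__@______
__@______
__@______
__@______
__@______
__@______
__@______
__@______
__@______

Derivation:
Segment 0: (2,6) -> (2,9)
Segment 1: (2,9) -> (2,10)
Segment 2: (2,10) -> (2,6)
Segment 3: (2,6) -> (2,2)
Segment 4: (2,2) -> (2,0)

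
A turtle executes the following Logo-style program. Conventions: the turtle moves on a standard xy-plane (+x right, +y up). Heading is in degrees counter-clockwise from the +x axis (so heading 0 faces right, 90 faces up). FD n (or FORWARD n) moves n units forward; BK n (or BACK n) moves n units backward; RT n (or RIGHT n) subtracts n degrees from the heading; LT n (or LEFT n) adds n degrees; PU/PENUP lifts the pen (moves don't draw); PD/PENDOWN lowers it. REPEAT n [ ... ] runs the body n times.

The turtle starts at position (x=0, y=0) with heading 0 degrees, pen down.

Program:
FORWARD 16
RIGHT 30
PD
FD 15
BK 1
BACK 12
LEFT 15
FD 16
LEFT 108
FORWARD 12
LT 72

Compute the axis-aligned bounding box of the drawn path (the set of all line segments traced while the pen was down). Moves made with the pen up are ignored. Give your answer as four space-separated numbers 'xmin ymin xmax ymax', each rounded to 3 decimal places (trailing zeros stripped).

Answer: 0 -7.5 33.187 6.842

Derivation:
Executing turtle program step by step:
Start: pos=(0,0), heading=0, pen down
FD 16: (0,0) -> (16,0) [heading=0, draw]
RT 30: heading 0 -> 330
PD: pen down
FD 15: (16,0) -> (28.99,-7.5) [heading=330, draw]
BK 1: (28.99,-7.5) -> (28.124,-7) [heading=330, draw]
BK 12: (28.124,-7) -> (17.732,-1) [heading=330, draw]
LT 15: heading 330 -> 345
FD 16: (17.732,-1) -> (33.187,-5.141) [heading=345, draw]
LT 108: heading 345 -> 93
FD 12: (33.187,-5.141) -> (32.559,6.842) [heading=93, draw]
LT 72: heading 93 -> 165
Final: pos=(32.559,6.842), heading=165, 6 segment(s) drawn

Segment endpoints: x in {0, 16, 17.732, 28.124, 28.99, 32.559, 33.187}, y in {-7.5, -7, -5.141, -1, 0, 6.842}
xmin=0, ymin=-7.5, xmax=33.187, ymax=6.842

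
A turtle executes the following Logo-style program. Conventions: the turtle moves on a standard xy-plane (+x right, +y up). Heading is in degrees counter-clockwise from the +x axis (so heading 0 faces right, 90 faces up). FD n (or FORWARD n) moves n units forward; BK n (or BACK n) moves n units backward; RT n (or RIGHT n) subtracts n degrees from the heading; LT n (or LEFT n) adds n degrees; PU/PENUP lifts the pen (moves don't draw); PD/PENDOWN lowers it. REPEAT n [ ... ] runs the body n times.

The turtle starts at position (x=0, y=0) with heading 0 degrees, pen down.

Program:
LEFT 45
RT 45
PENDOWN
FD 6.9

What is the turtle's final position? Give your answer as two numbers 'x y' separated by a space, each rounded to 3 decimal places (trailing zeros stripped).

Executing turtle program step by step:
Start: pos=(0,0), heading=0, pen down
LT 45: heading 0 -> 45
RT 45: heading 45 -> 0
PD: pen down
FD 6.9: (0,0) -> (6.9,0) [heading=0, draw]
Final: pos=(6.9,0), heading=0, 1 segment(s) drawn

Answer: 6.9 0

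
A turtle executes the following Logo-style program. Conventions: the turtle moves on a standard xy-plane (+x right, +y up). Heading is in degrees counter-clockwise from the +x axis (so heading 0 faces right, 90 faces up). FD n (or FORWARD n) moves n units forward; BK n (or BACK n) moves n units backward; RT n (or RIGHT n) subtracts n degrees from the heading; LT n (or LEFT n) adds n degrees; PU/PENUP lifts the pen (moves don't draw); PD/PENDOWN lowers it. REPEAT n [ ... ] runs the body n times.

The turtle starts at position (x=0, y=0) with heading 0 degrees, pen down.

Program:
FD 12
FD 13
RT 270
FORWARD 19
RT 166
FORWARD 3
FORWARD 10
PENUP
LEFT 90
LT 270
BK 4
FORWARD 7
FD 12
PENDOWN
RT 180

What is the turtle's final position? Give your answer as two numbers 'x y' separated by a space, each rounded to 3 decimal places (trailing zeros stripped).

Answer: 31.774 -8.168

Derivation:
Executing turtle program step by step:
Start: pos=(0,0), heading=0, pen down
FD 12: (0,0) -> (12,0) [heading=0, draw]
FD 13: (12,0) -> (25,0) [heading=0, draw]
RT 270: heading 0 -> 90
FD 19: (25,0) -> (25,19) [heading=90, draw]
RT 166: heading 90 -> 284
FD 3: (25,19) -> (25.726,16.089) [heading=284, draw]
FD 10: (25.726,16.089) -> (28.145,6.386) [heading=284, draw]
PU: pen up
LT 90: heading 284 -> 14
LT 270: heading 14 -> 284
BK 4: (28.145,6.386) -> (27.177,10.267) [heading=284, move]
FD 7: (27.177,10.267) -> (28.871,3.475) [heading=284, move]
FD 12: (28.871,3.475) -> (31.774,-8.168) [heading=284, move]
PD: pen down
RT 180: heading 284 -> 104
Final: pos=(31.774,-8.168), heading=104, 5 segment(s) drawn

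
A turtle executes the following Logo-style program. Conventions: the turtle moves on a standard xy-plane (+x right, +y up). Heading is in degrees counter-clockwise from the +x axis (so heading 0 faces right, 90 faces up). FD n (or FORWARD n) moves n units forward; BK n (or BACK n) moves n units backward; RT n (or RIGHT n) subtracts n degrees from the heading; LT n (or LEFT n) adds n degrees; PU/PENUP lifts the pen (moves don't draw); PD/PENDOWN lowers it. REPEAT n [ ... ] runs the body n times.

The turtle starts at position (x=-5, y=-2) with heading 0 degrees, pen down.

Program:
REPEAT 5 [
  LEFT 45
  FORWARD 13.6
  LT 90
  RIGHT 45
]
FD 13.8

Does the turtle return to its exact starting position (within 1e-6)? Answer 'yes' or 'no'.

Answer: no

Derivation:
Executing turtle program step by step:
Start: pos=(-5,-2), heading=0, pen down
REPEAT 5 [
  -- iteration 1/5 --
  LT 45: heading 0 -> 45
  FD 13.6: (-5,-2) -> (4.617,7.617) [heading=45, draw]
  LT 90: heading 45 -> 135
  RT 45: heading 135 -> 90
  -- iteration 2/5 --
  LT 45: heading 90 -> 135
  FD 13.6: (4.617,7.617) -> (-5,17.233) [heading=135, draw]
  LT 90: heading 135 -> 225
  RT 45: heading 225 -> 180
  -- iteration 3/5 --
  LT 45: heading 180 -> 225
  FD 13.6: (-5,17.233) -> (-14.617,7.617) [heading=225, draw]
  LT 90: heading 225 -> 315
  RT 45: heading 315 -> 270
  -- iteration 4/5 --
  LT 45: heading 270 -> 315
  FD 13.6: (-14.617,7.617) -> (-5,-2) [heading=315, draw]
  LT 90: heading 315 -> 45
  RT 45: heading 45 -> 0
  -- iteration 5/5 --
  LT 45: heading 0 -> 45
  FD 13.6: (-5,-2) -> (4.617,7.617) [heading=45, draw]
  LT 90: heading 45 -> 135
  RT 45: heading 135 -> 90
]
FD 13.8: (4.617,7.617) -> (4.617,21.417) [heading=90, draw]
Final: pos=(4.617,21.417), heading=90, 6 segment(s) drawn

Start position: (-5, -2)
Final position: (4.617, 21.417)
Distance = 25.314; >= 1e-6 -> NOT closed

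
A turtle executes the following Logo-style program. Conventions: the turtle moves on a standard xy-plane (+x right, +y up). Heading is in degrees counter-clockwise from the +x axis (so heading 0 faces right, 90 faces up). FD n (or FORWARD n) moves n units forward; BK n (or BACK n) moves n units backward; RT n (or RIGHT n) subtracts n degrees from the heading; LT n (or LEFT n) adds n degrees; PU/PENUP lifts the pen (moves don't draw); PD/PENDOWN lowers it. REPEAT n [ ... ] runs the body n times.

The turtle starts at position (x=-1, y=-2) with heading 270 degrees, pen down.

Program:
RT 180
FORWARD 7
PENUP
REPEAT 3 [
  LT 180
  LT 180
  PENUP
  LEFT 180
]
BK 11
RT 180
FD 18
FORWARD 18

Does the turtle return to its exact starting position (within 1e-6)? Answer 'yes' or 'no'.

Executing turtle program step by step:
Start: pos=(-1,-2), heading=270, pen down
RT 180: heading 270 -> 90
FD 7: (-1,-2) -> (-1,5) [heading=90, draw]
PU: pen up
REPEAT 3 [
  -- iteration 1/3 --
  LT 180: heading 90 -> 270
  LT 180: heading 270 -> 90
  PU: pen up
  LT 180: heading 90 -> 270
  -- iteration 2/3 --
  LT 180: heading 270 -> 90
  LT 180: heading 90 -> 270
  PU: pen up
  LT 180: heading 270 -> 90
  -- iteration 3/3 --
  LT 180: heading 90 -> 270
  LT 180: heading 270 -> 90
  PU: pen up
  LT 180: heading 90 -> 270
]
BK 11: (-1,5) -> (-1,16) [heading=270, move]
RT 180: heading 270 -> 90
FD 18: (-1,16) -> (-1,34) [heading=90, move]
FD 18: (-1,34) -> (-1,52) [heading=90, move]
Final: pos=(-1,52), heading=90, 1 segment(s) drawn

Start position: (-1, -2)
Final position: (-1, 52)
Distance = 54; >= 1e-6 -> NOT closed

Answer: no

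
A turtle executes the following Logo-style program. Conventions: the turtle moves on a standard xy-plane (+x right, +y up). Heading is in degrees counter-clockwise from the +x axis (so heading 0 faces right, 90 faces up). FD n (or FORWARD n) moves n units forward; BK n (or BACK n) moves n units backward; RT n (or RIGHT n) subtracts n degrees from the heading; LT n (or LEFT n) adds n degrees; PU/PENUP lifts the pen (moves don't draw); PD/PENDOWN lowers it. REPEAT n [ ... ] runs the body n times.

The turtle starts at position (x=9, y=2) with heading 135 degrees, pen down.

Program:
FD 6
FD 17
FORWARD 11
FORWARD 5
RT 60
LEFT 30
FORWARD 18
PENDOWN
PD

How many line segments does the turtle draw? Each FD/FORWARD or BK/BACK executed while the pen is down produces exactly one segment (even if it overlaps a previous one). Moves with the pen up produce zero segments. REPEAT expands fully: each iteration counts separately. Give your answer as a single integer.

Answer: 5

Derivation:
Executing turtle program step by step:
Start: pos=(9,2), heading=135, pen down
FD 6: (9,2) -> (4.757,6.243) [heading=135, draw]
FD 17: (4.757,6.243) -> (-7.263,18.263) [heading=135, draw]
FD 11: (-7.263,18.263) -> (-15.042,26.042) [heading=135, draw]
FD 5: (-15.042,26.042) -> (-18.577,29.577) [heading=135, draw]
RT 60: heading 135 -> 75
LT 30: heading 75 -> 105
FD 18: (-18.577,29.577) -> (-23.236,46.964) [heading=105, draw]
PD: pen down
PD: pen down
Final: pos=(-23.236,46.964), heading=105, 5 segment(s) drawn
Segments drawn: 5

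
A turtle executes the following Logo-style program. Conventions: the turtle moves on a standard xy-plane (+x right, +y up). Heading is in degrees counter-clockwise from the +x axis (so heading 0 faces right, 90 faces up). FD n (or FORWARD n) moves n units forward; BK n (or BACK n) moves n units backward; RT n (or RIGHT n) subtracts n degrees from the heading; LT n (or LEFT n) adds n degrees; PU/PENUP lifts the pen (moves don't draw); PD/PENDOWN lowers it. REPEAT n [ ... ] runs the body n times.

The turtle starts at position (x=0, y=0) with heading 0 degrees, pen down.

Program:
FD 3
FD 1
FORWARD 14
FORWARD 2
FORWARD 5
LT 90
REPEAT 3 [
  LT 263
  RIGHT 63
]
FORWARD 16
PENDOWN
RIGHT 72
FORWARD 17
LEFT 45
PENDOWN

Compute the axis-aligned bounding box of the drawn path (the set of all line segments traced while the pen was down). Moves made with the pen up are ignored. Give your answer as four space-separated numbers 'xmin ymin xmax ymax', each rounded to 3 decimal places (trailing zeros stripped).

Answer: 0 -24.629 38.856 0

Derivation:
Executing turtle program step by step:
Start: pos=(0,0), heading=0, pen down
FD 3: (0,0) -> (3,0) [heading=0, draw]
FD 1: (3,0) -> (4,0) [heading=0, draw]
FD 14: (4,0) -> (18,0) [heading=0, draw]
FD 2: (18,0) -> (20,0) [heading=0, draw]
FD 5: (20,0) -> (25,0) [heading=0, draw]
LT 90: heading 0 -> 90
REPEAT 3 [
  -- iteration 1/3 --
  LT 263: heading 90 -> 353
  RT 63: heading 353 -> 290
  -- iteration 2/3 --
  LT 263: heading 290 -> 193
  RT 63: heading 193 -> 130
  -- iteration 3/3 --
  LT 263: heading 130 -> 33
  RT 63: heading 33 -> 330
]
FD 16: (25,0) -> (38.856,-8) [heading=330, draw]
PD: pen down
RT 72: heading 330 -> 258
FD 17: (38.856,-8) -> (35.322,-24.629) [heading=258, draw]
LT 45: heading 258 -> 303
PD: pen down
Final: pos=(35.322,-24.629), heading=303, 7 segment(s) drawn

Segment endpoints: x in {0, 3, 4, 18, 20, 25, 35.322, 38.856}, y in {-24.629, -8, 0}
xmin=0, ymin=-24.629, xmax=38.856, ymax=0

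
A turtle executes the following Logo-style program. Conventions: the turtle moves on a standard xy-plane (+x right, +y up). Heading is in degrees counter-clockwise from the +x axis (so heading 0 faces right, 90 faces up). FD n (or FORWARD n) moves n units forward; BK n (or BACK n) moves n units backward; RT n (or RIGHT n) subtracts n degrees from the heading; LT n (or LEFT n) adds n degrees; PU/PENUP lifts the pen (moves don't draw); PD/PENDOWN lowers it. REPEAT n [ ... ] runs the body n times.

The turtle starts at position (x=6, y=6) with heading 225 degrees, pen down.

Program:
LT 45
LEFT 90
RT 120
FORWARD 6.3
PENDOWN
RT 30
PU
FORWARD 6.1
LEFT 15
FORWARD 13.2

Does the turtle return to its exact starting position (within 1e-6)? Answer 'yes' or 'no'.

Answer: no

Derivation:
Executing turtle program step by step:
Start: pos=(6,6), heading=225, pen down
LT 45: heading 225 -> 270
LT 90: heading 270 -> 0
RT 120: heading 0 -> 240
FD 6.3: (6,6) -> (2.85,0.544) [heading=240, draw]
PD: pen down
RT 30: heading 240 -> 210
PU: pen up
FD 6.1: (2.85,0.544) -> (-2.433,-2.506) [heading=210, move]
LT 15: heading 210 -> 225
FD 13.2: (-2.433,-2.506) -> (-11.767,-11.84) [heading=225, move]
Final: pos=(-11.767,-11.84), heading=225, 1 segment(s) drawn

Start position: (6, 6)
Final position: (-11.767, -11.84)
Distance = 25.178; >= 1e-6 -> NOT closed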